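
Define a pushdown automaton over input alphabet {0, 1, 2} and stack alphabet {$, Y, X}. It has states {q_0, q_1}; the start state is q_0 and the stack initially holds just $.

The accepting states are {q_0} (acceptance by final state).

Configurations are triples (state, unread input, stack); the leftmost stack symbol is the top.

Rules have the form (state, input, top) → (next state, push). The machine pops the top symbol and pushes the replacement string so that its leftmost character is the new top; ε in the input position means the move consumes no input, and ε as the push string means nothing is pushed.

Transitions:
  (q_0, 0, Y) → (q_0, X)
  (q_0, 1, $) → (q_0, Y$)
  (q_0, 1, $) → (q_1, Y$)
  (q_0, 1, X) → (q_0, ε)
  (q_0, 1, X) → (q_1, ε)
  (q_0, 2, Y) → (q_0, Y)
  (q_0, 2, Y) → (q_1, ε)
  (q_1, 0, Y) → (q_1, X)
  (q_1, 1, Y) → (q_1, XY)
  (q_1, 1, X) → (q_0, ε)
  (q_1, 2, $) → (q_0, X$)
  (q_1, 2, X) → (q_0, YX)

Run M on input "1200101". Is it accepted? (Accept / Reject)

Reject

No computation consumes all input and reaches a final state.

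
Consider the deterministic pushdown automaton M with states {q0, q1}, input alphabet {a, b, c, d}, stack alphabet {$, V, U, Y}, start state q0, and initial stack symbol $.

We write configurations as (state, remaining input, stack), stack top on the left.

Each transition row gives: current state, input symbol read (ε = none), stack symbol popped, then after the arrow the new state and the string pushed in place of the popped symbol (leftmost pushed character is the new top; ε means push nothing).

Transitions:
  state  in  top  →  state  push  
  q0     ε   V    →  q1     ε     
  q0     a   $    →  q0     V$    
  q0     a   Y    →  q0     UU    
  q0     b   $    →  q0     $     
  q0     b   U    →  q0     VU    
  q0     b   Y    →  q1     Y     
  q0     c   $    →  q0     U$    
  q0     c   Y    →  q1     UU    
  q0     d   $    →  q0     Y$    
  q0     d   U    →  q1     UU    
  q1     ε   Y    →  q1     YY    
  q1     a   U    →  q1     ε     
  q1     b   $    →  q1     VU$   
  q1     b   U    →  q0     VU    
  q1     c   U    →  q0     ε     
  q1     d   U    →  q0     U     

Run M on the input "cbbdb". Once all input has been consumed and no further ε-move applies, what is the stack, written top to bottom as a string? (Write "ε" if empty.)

(q0, cbbdb, $)
  read c, top $: go to q0, push U$ → (q0, bbdb, U$)
  read b, top U: go to q0, push VU → (q0, bdb, VU$)
  ε-move, top V: go to q1, push ε → (q1, bdb, U$)
  read b, top U: go to q0, push VU → (q0, db, VU$)
  ε-move, top V: go to q1, push ε → (q1, db, U$)
  read d, top U: go to q0, push U → (q0, b, U$)
  read b, top U: go to q0, push VU → (q0, ε, VU$)
  ε-move, top V: go to q1, push ε → (q1, ε, U$)
All input consumed in state q1 with stack U$.

U$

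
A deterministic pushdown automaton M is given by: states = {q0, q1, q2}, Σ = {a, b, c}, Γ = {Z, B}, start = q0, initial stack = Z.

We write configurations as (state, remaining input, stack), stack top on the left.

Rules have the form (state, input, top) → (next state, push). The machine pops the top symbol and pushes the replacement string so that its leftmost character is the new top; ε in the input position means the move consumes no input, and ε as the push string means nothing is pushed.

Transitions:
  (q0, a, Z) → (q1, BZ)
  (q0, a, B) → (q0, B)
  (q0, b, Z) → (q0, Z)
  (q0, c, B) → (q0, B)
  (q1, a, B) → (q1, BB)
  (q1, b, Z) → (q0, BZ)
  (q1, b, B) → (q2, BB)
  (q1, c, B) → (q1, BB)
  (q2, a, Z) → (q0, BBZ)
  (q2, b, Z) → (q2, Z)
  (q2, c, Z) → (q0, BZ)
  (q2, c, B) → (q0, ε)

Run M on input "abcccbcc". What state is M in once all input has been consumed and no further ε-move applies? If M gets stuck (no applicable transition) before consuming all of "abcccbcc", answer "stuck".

stuck

(q0, abcccbcc, Z)
  read a, top Z: go to q1, push BZ → (q1, bcccbcc, BZ)
  read b, top B: go to q2, push BB → (q2, cccbcc, BBZ)
  read c, top B: go to q0, push ε → (q0, ccbcc, BZ)
  read c, top B: go to q0, push B → (q0, cbcc, BZ)
  read c, top B: go to q0, push B → (q0, bcc, BZ)
No transition for (q0, b, top B); M blocks with input bcc remaining.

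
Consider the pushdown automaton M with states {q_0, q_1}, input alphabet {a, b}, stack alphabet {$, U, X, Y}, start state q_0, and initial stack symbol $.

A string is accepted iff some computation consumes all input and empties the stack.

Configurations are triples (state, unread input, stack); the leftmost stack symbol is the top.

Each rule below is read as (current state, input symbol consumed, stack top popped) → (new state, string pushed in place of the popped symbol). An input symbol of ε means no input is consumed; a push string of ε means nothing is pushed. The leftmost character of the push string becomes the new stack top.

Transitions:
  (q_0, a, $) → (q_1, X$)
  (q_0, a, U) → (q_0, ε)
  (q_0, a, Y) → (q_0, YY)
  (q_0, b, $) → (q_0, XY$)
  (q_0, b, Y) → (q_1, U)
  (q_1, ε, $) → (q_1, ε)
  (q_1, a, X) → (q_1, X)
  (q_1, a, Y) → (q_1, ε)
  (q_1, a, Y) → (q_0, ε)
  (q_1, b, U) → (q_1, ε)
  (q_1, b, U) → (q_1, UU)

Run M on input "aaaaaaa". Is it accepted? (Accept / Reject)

No computation consumes all input and empties the stack.

Reject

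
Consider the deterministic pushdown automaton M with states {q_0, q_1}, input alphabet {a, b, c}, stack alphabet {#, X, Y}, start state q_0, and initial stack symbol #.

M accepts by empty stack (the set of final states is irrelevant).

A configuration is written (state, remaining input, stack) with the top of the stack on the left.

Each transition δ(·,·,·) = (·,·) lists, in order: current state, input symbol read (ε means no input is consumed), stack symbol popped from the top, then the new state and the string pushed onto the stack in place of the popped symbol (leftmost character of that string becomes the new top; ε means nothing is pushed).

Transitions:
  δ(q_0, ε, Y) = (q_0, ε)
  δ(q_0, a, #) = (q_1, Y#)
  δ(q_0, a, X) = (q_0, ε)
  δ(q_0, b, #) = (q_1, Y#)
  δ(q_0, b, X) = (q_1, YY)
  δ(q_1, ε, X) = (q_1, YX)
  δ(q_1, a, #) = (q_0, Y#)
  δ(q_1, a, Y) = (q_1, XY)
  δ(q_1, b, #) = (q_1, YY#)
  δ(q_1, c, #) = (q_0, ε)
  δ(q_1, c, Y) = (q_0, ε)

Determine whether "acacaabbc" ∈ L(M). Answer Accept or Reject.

(q_0, acacaabbc, #)
  read a, top #: go to q_1, push Y# → (q_1, cacaabbc, Y#)
  read c, top Y: go to q_0, push ε → (q_0, acaabbc, #)
  read a, top #: go to q_1, push Y# → (q_1, caabbc, Y#)
  read c, top Y: go to q_0, push ε → (q_0, aabbc, #)
  read a, top #: go to q_1, push Y# → (q_1, abbc, Y#)
  read a, top Y: go to q_1, push XY → (q_1, bbc, XY#)
  ε-move, top X: go to q_1, push YX → (q_1, bbc, YXY#)
No transition applies at (q_1, bbc, YXY#); input not fully consumed.

Reject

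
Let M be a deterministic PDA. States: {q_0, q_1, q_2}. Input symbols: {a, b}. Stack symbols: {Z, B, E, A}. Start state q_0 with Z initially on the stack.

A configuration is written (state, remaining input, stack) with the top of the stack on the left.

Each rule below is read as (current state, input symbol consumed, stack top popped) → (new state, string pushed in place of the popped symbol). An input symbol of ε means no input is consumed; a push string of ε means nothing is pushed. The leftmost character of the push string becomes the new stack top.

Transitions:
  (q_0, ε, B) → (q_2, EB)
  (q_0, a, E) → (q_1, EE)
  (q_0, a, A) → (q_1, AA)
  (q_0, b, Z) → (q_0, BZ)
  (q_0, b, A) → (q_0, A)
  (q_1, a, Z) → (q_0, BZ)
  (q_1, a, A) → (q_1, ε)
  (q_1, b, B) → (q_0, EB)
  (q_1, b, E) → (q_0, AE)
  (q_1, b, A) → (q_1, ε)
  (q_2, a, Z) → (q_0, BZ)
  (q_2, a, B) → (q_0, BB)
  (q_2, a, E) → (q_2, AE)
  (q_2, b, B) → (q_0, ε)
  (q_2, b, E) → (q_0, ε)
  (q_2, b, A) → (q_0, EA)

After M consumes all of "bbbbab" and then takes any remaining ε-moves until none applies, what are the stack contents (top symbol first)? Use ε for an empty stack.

EAEBZ

(q_0, bbbbab, Z) ⊢ (q_0, bbbab, BZ) ⊢ (q_2, bbbab, EBZ) ⊢ (q_0, bbab, BZ) ⊢ (q_2, bbab, EBZ) ⊢ (q_0, bab, BZ) ⊢ (q_2, bab, EBZ) ⊢ (q_0, ab, BZ) ⊢ (q_2, ab, EBZ) ⊢ (q_2, b, AEBZ) ⊢ (q_0, ε, EAEBZ)
All input consumed in state q_0 with stack EAEBZ.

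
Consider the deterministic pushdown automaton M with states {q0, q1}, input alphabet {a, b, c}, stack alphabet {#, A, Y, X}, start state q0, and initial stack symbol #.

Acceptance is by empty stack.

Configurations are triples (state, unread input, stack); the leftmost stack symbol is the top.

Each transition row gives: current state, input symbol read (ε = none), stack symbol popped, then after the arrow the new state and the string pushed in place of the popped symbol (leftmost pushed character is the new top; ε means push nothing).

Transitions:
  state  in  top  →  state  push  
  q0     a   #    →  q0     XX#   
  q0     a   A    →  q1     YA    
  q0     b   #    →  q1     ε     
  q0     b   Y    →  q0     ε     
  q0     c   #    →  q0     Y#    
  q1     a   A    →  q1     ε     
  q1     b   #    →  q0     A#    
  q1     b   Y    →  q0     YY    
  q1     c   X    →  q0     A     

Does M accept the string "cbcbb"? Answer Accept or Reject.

Accept

(q0, cbcbb, #) ⊢ (q0, bcbb, Y#) ⊢ (q0, cbb, #) ⊢ (q0, bb, Y#) ⊢ (q0, b, #) ⊢ (q1, ε, ε)
All input consumed and the stack is empty.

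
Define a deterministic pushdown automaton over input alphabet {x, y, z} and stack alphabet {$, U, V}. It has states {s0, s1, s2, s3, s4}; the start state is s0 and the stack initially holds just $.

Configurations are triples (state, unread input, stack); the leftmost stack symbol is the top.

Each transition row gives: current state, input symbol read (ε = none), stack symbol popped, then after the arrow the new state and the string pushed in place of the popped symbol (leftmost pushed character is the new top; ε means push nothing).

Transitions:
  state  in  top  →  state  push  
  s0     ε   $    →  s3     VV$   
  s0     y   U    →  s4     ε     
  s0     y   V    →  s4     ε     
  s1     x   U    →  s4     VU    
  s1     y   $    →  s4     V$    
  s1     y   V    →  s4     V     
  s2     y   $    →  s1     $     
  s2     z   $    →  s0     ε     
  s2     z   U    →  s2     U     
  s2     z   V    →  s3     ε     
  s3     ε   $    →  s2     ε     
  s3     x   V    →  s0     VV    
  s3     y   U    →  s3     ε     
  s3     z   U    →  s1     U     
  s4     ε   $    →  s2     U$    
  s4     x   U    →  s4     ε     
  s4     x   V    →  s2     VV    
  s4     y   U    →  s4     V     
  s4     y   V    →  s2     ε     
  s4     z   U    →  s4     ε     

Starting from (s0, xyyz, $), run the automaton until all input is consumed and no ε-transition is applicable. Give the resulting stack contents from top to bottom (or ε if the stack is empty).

(s0, xyyz, $)
  ε-move, top $: go to s3, push VV$ → (s3, xyyz, VV$)
  read x, top V: go to s0, push VV → (s0, yyz, VVV$)
  read y, top V: go to s4, push ε → (s4, yz, VV$)
  read y, top V: go to s2, push ε → (s2, z, V$)
  read z, top V: go to s3, push ε → (s3, ε, $)
  ε-move, top $: go to s2, push ε → (s2, ε, ε)
All input consumed in state s2 with stack ε.

ε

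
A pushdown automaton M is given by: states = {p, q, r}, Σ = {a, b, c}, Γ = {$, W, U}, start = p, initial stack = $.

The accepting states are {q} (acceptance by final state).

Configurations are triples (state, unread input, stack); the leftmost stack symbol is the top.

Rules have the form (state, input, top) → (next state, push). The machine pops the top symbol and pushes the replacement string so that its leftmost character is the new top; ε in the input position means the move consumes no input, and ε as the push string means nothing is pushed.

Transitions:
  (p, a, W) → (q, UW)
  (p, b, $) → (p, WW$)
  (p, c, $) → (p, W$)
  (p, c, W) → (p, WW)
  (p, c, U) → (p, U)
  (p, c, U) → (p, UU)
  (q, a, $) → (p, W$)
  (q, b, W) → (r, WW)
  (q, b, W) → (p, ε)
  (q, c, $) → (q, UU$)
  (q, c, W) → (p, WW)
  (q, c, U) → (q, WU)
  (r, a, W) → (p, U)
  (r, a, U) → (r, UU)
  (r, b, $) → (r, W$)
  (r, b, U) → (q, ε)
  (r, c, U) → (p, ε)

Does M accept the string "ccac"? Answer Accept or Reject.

Accept

One accepting computation: (p, ccac, $) ⊢ (p, cac, W$) ⊢ (p, ac, WW$) ⊢ (q, c, UWW$) ⊢ (q, ε, WUWW$)
All input consumed and state q ∈ F.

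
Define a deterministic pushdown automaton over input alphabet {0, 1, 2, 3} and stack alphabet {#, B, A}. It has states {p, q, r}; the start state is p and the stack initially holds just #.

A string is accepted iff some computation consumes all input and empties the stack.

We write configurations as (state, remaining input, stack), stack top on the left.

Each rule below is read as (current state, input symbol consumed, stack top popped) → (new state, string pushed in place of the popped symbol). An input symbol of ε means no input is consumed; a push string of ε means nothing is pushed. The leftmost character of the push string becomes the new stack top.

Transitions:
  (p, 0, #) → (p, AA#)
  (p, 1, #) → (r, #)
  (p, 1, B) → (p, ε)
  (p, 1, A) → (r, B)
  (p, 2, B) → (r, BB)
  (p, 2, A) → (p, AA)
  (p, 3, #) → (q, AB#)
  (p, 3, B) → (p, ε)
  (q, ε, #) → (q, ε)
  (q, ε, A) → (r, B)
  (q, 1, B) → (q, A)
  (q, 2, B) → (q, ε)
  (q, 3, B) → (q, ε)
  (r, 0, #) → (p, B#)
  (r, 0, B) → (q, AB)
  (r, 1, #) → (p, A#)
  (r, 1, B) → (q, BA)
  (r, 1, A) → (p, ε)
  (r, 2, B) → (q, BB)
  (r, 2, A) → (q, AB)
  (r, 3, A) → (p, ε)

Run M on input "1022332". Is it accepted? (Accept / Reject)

Accept

(p, 1022332, #)
  read 1, top #: go to r, push # → (r, 022332, #)
  read 0, top #: go to p, push B# → (p, 22332, B#)
  read 2, top B: go to r, push BB → (r, 2332, BB#)
  read 2, top B: go to q, push BB → (q, 332, BBB#)
  read 3, top B: go to q, push ε → (q, 32, BB#)
  read 3, top B: go to q, push ε → (q, 2, B#)
  read 2, top B: go to q, push ε → (q, ε, #)
  ε-move, top #: go to q, push ε → (q, ε, ε)
All input consumed and the stack is empty.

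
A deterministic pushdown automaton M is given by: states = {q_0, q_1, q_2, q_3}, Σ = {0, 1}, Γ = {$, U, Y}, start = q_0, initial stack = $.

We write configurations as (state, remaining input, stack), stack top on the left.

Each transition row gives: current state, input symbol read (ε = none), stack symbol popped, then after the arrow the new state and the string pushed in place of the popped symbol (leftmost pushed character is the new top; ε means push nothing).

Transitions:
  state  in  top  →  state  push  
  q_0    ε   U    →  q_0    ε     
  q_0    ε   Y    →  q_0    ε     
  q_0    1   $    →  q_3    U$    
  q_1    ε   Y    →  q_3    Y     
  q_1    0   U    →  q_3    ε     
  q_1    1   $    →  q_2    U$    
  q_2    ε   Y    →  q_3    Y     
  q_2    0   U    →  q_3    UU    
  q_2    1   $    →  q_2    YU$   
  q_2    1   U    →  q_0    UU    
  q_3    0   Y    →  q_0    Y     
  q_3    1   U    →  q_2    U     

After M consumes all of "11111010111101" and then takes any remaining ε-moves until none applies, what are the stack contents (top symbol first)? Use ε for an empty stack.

UU$

(q_0, 11111010111101, $)
  read 1, top $: go to q_3, push U$ → (q_3, 1111010111101, U$)
  read 1, top U: go to q_2, push U → (q_2, 111010111101, U$)
  read 1, top U: go to q_0, push UU → (q_0, 11010111101, UU$)
  ε-move, top U: go to q_0, push ε → (q_0, 11010111101, U$)
  ε-move, top U: go to q_0, push ε → (q_0, 11010111101, $)
  read 1, top $: go to q_3, push U$ → (q_3, 1010111101, U$)
  read 1, top U: go to q_2, push U → (q_2, 010111101, U$)
  read 0, top U: go to q_3, push UU → (q_3, 10111101, UU$)
  read 1, top U: go to q_2, push U → (q_2, 0111101, UU$)
  read 0, top U: go to q_3, push UU → (q_3, 111101, UUU$)
  read 1, top U: go to q_2, push U → (q_2, 11101, UUU$)
  read 1, top U: go to q_0, push UU → (q_0, 1101, UUUU$)
  ε-move, top U: go to q_0, push ε → (q_0, 1101, UUU$)
  ε-move, top U: go to q_0, push ε → (q_0, 1101, UU$)
  ε-move, top U: go to q_0, push ε → (q_0, 1101, U$)
  ε-move, top U: go to q_0, push ε → (q_0, 1101, $)
  read 1, top $: go to q_3, push U$ → (q_3, 101, U$)
  read 1, top U: go to q_2, push U → (q_2, 01, U$)
  read 0, top U: go to q_3, push UU → (q_3, 1, UU$)
  read 1, top U: go to q_2, push U → (q_2, ε, UU$)
All input consumed in state q_2 with stack UU$.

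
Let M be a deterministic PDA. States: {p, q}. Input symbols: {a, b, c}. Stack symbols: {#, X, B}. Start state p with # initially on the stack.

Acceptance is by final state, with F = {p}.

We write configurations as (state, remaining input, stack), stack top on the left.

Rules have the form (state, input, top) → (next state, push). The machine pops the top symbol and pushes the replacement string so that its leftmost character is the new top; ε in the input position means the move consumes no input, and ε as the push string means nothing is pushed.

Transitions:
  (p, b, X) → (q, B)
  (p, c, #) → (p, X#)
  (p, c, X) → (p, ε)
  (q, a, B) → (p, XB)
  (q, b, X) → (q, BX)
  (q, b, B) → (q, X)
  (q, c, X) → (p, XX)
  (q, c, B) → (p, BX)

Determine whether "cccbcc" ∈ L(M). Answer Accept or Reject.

Reject

(p, cccbcc, #)
  read c, top #: go to p, push X# → (p, ccbcc, X#)
  read c, top X: go to p, push ε → (p, cbcc, #)
  read c, top #: go to p, push X# → (p, bcc, X#)
  read b, top X: go to q, push B → (q, cc, B#)
  read c, top B: go to p, push BX → (p, c, BX#)
No transition applies at (p, c, BX#); input not fully consumed.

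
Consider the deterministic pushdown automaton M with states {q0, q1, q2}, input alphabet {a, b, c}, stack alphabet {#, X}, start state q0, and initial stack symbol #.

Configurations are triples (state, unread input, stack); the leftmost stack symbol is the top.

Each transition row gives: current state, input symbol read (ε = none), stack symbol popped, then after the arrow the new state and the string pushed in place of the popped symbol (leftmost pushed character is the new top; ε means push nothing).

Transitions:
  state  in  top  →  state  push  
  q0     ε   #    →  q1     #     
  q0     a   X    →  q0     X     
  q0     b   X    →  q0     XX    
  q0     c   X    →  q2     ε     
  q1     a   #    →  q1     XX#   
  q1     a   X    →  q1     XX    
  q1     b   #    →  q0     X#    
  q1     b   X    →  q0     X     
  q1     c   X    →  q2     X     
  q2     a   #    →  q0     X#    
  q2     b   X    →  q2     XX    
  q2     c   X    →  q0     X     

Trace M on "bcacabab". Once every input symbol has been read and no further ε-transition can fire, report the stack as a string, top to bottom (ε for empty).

(q0, bcacabab, #)
  ε-move, top #: go to q1, push # → (q1, bcacabab, #)
  read b, top #: go to q0, push X# → (q0, cacabab, X#)
  read c, top X: go to q2, push ε → (q2, acabab, #)
  read a, top #: go to q0, push X# → (q0, cabab, X#)
  read c, top X: go to q2, push ε → (q2, abab, #)
  read a, top #: go to q0, push X# → (q0, bab, X#)
  read b, top X: go to q0, push XX → (q0, ab, XX#)
  read a, top X: go to q0, push X → (q0, b, XX#)
  read b, top X: go to q0, push XX → (q0, ε, XXX#)
All input consumed in state q0 with stack XXX#.

XXX#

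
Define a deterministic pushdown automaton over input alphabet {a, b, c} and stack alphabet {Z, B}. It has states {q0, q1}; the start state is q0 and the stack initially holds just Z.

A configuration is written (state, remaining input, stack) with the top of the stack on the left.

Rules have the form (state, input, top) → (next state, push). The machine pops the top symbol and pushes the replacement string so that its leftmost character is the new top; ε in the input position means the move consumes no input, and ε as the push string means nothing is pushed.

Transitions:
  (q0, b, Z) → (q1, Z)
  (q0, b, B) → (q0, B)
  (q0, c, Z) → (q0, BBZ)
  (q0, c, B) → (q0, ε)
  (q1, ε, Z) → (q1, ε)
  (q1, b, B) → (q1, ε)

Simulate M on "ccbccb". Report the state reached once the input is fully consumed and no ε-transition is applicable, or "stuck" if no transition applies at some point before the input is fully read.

(q0, ccbccb, Z)
  read c, top Z: go to q0, push BBZ → (q0, cbccb, BBZ)
  read c, top B: go to q0, push ε → (q0, bccb, BZ)
  read b, top B: go to q0, push B → (q0, ccb, BZ)
  read c, top B: go to q0, push ε → (q0, cb, Z)
  read c, top Z: go to q0, push BBZ → (q0, b, BBZ)
  read b, top B: go to q0, push B → (q0, ε, BBZ)
All input consumed; M is in state q0.

q0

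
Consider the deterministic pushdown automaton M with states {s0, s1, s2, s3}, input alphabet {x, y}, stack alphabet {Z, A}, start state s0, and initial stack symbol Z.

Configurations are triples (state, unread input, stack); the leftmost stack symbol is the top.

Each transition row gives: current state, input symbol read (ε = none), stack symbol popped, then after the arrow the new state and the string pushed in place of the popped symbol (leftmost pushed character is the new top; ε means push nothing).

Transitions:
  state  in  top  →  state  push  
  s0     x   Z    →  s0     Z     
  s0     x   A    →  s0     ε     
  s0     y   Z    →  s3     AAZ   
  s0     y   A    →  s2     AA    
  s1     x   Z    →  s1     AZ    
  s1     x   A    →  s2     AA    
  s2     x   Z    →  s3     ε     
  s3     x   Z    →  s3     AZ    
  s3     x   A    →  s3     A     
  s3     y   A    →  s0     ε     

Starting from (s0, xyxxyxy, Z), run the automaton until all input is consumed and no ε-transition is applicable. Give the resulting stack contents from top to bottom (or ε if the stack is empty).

AAZ

(s0, xyxxyxy, Z)
  read x, top Z: go to s0, push Z → (s0, yxxyxy, Z)
  read y, top Z: go to s3, push AAZ → (s3, xxyxy, AAZ)
  read x, top A: go to s3, push A → (s3, xyxy, AAZ)
  read x, top A: go to s3, push A → (s3, yxy, AAZ)
  read y, top A: go to s0, push ε → (s0, xy, AZ)
  read x, top A: go to s0, push ε → (s0, y, Z)
  read y, top Z: go to s3, push AAZ → (s3, ε, AAZ)
All input consumed in state s3 with stack AAZ.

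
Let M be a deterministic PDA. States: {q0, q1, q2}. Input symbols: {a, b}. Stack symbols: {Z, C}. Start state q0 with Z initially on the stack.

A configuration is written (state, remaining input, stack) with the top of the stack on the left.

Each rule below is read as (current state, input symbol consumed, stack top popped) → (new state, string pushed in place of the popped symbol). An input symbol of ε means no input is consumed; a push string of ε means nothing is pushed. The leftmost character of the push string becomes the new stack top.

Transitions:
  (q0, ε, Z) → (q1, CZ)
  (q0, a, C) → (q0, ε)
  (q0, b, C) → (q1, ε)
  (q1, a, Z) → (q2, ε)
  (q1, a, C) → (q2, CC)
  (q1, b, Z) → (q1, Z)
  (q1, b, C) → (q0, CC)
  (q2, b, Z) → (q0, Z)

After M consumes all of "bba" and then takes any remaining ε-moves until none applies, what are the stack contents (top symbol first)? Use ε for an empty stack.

CCZ

(q0, bba, Z)
  ε-move, top Z: go to q1, push CZ → (q1, bba, CZ)
  read b, top C: go to q0, push CC → (q0, ba, CCZ)
  read b, top C: go to q1, push ε → (q1, a, CZ)
  read a, top C: go to q2, push CC → (q2, ε, CCZ)
All input consumed in state q2 with stack CCZ.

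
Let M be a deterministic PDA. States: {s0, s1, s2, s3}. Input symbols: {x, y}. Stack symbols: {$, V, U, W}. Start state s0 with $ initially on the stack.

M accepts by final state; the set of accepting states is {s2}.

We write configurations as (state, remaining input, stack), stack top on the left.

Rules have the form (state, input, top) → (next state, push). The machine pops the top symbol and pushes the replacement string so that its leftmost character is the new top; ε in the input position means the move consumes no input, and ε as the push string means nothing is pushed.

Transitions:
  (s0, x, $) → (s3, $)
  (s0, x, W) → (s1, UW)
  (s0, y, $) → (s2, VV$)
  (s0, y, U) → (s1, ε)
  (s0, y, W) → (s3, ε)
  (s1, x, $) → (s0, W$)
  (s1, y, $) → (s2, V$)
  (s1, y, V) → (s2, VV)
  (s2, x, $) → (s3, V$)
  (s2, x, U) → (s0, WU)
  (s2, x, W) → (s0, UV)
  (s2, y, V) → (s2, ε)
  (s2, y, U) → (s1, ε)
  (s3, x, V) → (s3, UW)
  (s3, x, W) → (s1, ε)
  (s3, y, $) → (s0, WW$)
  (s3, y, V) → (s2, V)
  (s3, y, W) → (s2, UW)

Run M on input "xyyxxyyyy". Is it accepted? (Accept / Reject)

Accept

(s0, xyyxxyyyy, $)
  read x, top $: go to s3, push $ → (s3, yyxxyyyy, $)
  read y, top $: go to s0, push WW$ → (s0, yxxyyyy, WW$)
  read y, top W: go to s3, push ε → (s3, xxyyyy, W$)
  read x, top W: go to s1, push ε → (s1, xyyyy, $)
  read x, top $: go to s0, push W$ → (s0, yyyy, W$)
  read y, top W: go to s3, push ε → (s3, yyy, $)
  read y, top $: go to s0, push WW$ → (s0, yy, WW$)
  read y, top W: go to s3, push ε → (s3, y, W$)
  read y, top W: go to s2, push UW → (s2, ε, UW$)
All input consumed; state s2 ∈ F.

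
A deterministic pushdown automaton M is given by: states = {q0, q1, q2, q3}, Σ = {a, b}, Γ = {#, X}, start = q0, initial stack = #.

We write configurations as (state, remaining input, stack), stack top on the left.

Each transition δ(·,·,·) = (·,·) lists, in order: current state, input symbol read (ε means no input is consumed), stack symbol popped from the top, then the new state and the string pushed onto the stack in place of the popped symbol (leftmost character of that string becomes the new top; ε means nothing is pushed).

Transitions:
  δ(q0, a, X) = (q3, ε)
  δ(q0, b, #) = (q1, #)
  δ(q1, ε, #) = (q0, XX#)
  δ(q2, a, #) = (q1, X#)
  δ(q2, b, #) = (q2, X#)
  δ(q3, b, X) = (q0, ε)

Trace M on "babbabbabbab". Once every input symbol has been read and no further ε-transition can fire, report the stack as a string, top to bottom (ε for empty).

#

(q0, babbabbabbab, #)
  read b, top #: go to q1, push # → (q1, abbabbabbab, #)
  ε-move, top #: go to q0, push XX# → (q0, abbabbabbab, XX#)
  read a, top X: go to q3, push ε → (q3, bbabbabbab, X#)
  read b, top X: go to q0, push ε → (q0, babbabbab, #)
  read b, top #: go to q1, push # → (q1, abbabbab, #)
  ε-move, top #: go to q0, push XX# → (q0, abbabbab, XX#)
  read a, top X: go to q3, push ε → (q3, bbabbab, X#)
  read b, top X: go to q0, push ε → (q0, babbab, #)
  read b, top #: go to q1, push # → (q1, abbab, #)
  ε-move, top #: go to q0, push XX# → (q0, abbab, XX#)
  read a, top X: go to q3, push ε → (q3, bbab, X#)
  read b, top X: go to q0, push ε → (q0, bab, #)
  read b, top #: go to q1, push # → (q1, ab, #)
  ε-move, top #: go to q0, push XX# → (q0, ab, XX#)
  read a, top X: go to q3, push ε → (q3, b, X#)
  read b, top X: go to q0, push ε → (q0, ε, #)
All input consumed in state q0 with stack #.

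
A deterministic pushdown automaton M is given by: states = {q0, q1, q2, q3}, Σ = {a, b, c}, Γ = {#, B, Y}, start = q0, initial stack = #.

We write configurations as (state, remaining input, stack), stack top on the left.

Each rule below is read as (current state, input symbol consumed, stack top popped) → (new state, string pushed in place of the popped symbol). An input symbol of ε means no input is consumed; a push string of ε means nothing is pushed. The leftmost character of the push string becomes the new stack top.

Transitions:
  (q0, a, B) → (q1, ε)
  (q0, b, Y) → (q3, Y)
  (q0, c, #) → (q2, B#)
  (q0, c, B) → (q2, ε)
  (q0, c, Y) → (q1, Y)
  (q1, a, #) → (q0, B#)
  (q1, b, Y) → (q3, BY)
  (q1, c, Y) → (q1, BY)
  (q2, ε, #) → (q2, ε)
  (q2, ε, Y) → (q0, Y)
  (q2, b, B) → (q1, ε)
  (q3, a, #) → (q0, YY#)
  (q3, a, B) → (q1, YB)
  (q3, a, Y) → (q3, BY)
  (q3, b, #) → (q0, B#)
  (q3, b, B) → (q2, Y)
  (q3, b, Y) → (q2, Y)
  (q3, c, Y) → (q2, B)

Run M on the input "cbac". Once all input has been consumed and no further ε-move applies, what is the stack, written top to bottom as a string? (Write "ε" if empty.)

(q0, cbac, #)
  read c, top #: go to q2, push B# → (q2, bac, B#)
  read b, top B: go to q1, push ε → (q1, ac, #)
  read a, top #: go to q0, push B# → (q0, c, B#)
  read c, top B: go to q2, push ε → (q2, ε, #)
  ε-move, top #: go to q2, push ε → (q2, ε, ε)
All input consumed in state q2 with stack ε.

ε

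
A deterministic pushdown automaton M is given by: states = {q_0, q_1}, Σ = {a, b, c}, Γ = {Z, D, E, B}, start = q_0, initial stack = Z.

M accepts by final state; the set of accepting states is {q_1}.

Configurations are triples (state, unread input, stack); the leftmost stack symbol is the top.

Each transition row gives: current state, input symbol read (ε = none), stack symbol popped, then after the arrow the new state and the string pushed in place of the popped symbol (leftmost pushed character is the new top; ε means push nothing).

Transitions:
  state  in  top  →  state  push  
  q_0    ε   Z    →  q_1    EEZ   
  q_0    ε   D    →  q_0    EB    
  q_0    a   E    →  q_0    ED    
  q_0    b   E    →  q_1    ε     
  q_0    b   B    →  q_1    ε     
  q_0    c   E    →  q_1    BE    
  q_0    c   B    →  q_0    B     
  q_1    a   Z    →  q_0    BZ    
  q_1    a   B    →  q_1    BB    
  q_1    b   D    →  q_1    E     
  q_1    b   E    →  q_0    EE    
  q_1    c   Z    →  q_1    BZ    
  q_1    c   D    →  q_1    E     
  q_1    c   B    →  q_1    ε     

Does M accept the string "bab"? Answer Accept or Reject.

(q_0, bab, Z) ⊢ (q_1, bab, EEZ) ⊢ (q_0, ab, EEEZ) ⊢ (q_0, b, EDEEZ) ⊢ (q_1, ε, DEEZ)
All input consumed; state q_1 ∈ F.

Accept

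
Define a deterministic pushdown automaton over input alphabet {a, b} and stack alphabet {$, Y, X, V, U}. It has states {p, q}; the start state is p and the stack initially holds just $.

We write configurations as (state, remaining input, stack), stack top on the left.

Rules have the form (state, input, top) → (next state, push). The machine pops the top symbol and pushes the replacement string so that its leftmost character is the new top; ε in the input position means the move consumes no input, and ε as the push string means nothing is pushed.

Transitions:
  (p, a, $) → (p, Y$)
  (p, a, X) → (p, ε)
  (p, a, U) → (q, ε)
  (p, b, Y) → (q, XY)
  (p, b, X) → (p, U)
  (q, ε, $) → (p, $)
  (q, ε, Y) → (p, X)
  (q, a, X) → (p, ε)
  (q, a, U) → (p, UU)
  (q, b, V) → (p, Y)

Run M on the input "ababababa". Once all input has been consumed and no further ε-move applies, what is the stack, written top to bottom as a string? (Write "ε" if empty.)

(p, ababababa, $)
  read a, top $: go to p, push Y$ → (p, babababa, Y$)
  read b, top Y: go to q, push XY → (q, abababa, XY$)
  read a, top X: go to p, push ε → (p, bababa, Y$)
  read b, top Y: go to q, push XY → (q, ababa, XY$)
  read a, top X: go to p, push ε → (p, baba, Y$)
  read b, top Y: go to q, push XY → (q, aba, XY$)
  read a, top X: go to p, push ε → (p, ba, Y$)
  read b, top Y: go to q, push XY → (q, a, XY$)
  read a, top X: go to p, push ε → (p, ε, Y$)
All input consumed in state p with stack Y$.

Y$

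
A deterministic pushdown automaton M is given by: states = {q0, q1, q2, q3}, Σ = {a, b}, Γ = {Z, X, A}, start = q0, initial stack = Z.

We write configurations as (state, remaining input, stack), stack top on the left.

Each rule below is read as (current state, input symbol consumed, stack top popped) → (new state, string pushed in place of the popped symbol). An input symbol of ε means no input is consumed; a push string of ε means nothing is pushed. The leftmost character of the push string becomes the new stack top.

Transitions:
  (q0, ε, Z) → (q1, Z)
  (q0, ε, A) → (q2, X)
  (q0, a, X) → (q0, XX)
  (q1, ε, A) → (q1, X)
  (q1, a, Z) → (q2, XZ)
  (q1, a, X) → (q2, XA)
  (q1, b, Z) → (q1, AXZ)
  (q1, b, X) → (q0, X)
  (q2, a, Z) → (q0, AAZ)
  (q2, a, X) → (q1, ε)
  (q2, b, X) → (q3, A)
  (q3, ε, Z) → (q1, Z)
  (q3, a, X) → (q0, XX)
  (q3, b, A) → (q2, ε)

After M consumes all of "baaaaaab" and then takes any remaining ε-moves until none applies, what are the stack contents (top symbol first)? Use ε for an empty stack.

(q0, baaaaaab, Z) ⊢ (q1, baaaaaab, Z) ⊢ (q1, aaaaaab, AXZ) ⊢ (q1, aaaaaab, XXZ) ⊢ (q2, aaaaab, XAXZ) ⊢ (q1, aaaab, AXZ) ⊢ (q1, aaaab, XXZ) ⊢ (q2, aaab, XAXZ) ⊢ (q1, aab, AXZ) ⊢ (q1, aab, XXZ) ⊢ (q2, ab, XAXZ) ⊢ (q1, b, AXZ) ⊢ (q1, b, XXZ) ⊢ (q0, ε, XXZ)
All input consumed in state q0 with stack XXZ.

XXZ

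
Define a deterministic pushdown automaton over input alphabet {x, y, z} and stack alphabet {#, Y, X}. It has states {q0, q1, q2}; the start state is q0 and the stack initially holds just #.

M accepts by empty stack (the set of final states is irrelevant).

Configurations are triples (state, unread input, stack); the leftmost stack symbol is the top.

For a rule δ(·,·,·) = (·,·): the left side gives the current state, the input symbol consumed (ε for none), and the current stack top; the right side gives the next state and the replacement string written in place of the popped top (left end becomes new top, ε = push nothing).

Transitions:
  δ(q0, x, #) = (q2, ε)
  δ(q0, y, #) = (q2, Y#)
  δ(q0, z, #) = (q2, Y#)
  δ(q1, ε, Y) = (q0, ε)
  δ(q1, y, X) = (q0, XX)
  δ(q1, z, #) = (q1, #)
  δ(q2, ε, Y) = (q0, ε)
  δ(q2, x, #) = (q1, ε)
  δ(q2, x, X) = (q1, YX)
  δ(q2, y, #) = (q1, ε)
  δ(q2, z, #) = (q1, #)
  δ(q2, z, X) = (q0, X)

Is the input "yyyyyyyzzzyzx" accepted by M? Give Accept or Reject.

(q0, yyyyyyyzzzyzx, #) ⊢ (q2, yyyyyyzzzyzx, Y#) ⊢ (q0, yyyyyyzzzyzx, #) ⊢ (q2, yyyyyzzzyzx, Y#) ⊢ (q0, yyyyyzzzyzx, #) ⊢ (q2, yyyyzzzyzx, Y#) ⊢ (q0, yyyyzzzyzx, #) ⊢ (q2, yyyzzzyzx, Y#) ⊢ (q0, yyyzzzyzx, #) ⊢ (q2, yyzzzyzx, Y#) ⊢ (q0, yyzzzyzx, #) ⊢ (q2, yzzzyzx, Y#) ⊢ (q0, yzzzyzx, #) ⊢ (q2, zzzyzx, Y#) ⊢ (q0, zzzyzx, #) ⊢ (q2, zzyzx, Y#) ⊢ (q0, zzyzx, #) ⊢ (q2, zyzx, Y#) ⊢ (q0, zyzx, #) ⊢ (q2, yzx, Y#) ⊢ (q0, yzx, #) ⊢ (q2, zx, Y#) ⊢ (q0, zx, #) ⊢ (q2, x, Y#) ⊢ (q0, x, #) ⊢ (q2, ε, ε)
All input consumed and the stack is empty.

Accept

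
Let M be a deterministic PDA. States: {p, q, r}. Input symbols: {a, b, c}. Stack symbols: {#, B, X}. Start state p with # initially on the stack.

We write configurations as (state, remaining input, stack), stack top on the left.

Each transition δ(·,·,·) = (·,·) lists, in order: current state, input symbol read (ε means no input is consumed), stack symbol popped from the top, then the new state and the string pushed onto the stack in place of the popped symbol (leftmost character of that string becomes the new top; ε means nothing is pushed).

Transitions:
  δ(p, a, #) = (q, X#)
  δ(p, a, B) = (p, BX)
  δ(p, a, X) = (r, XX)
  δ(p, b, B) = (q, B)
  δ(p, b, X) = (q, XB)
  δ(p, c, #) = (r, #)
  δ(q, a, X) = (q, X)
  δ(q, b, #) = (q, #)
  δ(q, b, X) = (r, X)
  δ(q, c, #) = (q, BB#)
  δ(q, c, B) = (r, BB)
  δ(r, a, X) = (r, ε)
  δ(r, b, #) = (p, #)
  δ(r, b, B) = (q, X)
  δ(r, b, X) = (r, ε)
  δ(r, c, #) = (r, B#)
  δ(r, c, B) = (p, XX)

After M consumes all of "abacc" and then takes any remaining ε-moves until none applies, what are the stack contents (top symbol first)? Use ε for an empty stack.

XX#

(p, abacc, #) ⊢ (q, bacc, X#) ⊢ (r, acc, X#) ⊢ (r, cc, #) ⊢ (r, c, B#) ⊢ (p, ε, XX#)
All input consumed in state p with stack XX#.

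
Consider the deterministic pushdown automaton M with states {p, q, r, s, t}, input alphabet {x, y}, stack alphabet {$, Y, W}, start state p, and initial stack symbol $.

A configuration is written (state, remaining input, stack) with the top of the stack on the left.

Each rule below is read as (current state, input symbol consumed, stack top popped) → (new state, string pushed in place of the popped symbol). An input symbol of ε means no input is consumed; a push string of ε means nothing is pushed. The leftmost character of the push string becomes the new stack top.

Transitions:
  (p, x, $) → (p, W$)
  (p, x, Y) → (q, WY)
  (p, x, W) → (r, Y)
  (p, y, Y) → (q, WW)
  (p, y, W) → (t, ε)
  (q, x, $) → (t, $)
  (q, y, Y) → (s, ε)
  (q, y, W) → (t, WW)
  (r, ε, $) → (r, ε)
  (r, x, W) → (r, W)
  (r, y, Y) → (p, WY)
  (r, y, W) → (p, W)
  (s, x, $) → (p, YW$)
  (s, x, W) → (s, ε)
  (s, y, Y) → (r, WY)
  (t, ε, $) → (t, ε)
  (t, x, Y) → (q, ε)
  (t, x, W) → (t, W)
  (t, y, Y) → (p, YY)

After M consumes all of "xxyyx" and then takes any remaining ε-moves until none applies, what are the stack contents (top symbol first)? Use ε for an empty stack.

(p, xxyyx, $)
  read x, top $: go to p, push W$ → (p, xyyx, W$)
  read x, top W: go to r, push Y → (r, yyx, Y$)
  read y, top Y: go to p, push WY → (p, yx, WY$)
  read y, top W: go to t, push ε → (t, x, Y$)
  read x, top Y: go to q, push ε → (q, ε, $)
All input consumed in state q with stack $.

$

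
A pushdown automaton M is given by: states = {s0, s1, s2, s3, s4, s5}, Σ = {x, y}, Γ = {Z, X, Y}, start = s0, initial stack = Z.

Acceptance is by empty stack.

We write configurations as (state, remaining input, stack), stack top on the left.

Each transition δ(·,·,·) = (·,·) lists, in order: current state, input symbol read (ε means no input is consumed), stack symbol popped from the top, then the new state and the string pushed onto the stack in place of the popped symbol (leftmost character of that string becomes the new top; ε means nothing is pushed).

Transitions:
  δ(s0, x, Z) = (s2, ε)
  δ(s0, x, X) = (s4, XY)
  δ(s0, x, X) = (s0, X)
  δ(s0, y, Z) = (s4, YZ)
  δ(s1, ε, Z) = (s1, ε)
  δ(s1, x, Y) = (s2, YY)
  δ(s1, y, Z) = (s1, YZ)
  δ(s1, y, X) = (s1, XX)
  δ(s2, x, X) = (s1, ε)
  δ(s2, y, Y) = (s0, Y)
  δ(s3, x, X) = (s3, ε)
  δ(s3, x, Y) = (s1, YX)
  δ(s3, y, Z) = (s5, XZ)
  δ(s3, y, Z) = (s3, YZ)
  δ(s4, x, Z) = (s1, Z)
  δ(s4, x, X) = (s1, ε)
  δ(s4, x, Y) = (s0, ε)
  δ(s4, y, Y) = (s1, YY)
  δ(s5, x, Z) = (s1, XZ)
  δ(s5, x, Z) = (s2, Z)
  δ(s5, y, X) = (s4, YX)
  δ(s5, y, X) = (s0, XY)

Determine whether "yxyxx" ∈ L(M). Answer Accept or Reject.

Accept

One accepting computation: (s0, yxyxx, Z) ⊢ (s4, xyxx, YZ) ⊢ (s0, yxx, Z) ⊢ (s4, xx, YZ) ⊢ (s0, x, Z) ⊢ (s2, ε, ε)
All input consumed and the stack is empty.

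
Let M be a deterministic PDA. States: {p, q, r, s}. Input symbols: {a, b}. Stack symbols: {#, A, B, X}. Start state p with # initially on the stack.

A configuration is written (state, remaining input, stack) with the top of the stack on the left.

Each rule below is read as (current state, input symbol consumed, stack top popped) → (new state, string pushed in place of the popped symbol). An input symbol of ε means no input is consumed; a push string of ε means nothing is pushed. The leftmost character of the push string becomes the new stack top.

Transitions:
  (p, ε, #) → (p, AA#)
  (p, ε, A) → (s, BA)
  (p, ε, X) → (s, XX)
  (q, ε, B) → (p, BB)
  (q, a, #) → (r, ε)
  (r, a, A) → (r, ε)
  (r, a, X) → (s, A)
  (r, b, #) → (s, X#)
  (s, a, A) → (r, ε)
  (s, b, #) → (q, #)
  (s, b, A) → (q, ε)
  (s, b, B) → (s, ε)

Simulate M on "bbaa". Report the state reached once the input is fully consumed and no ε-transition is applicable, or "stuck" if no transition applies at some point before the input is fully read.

(p, bbaa, #)
  ε-move, top #: go to p, push AA# → (p, bbaa, AA#)
  ε-move, top A: go to s, push BA → (s, bbaa, BAA#)
  read b, top B: go to s, push ε → (s, baa, AA#)
  read b, top A: go to q, push ε → (q, aa, A#)
No transition for (q, a, top A); M blocks with input aa remaining.

stuck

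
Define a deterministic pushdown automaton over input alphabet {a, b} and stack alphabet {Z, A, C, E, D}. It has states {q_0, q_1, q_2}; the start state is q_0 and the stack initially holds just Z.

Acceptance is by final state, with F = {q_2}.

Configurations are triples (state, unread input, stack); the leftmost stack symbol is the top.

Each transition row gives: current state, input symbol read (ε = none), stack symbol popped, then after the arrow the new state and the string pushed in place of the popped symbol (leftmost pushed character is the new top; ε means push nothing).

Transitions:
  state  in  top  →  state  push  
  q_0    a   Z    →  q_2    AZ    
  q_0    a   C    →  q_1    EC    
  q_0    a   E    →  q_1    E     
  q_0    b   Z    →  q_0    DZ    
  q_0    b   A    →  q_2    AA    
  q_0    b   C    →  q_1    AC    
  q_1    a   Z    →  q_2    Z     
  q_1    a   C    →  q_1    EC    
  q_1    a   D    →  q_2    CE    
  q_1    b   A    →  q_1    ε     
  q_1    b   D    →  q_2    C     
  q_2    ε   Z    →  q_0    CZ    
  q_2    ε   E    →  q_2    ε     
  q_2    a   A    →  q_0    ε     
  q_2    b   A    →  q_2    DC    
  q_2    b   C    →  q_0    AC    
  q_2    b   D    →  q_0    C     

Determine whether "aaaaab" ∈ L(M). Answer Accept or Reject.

(q_0, aaaaab, Z) ⊢ (q_2, aaaab, AZ) ⊢ (q_0, aaab, Z) ⊢ (q_2, aab, AZ) ⊢ (q_0, ab, Z) ⊢ (q_2, b, AZ) ⊢ (q_2, ε, DCZ)
All input consumed; state q_2 ∈ F.

Accept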